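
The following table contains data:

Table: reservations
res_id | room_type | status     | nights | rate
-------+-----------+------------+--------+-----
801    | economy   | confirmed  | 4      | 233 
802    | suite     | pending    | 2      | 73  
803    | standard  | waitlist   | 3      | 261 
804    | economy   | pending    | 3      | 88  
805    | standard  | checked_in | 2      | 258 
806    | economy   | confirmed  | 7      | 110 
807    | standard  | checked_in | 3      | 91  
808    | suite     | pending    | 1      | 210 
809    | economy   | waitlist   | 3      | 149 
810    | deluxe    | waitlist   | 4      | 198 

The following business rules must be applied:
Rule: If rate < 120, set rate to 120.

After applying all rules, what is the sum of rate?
1789

Step 1: 4 records have rate < 120
Step 2: These records originally summed to 362
Step 3: After setting to minimum: 4 × 120 = 480
Step 4: Unaffected records sum: 1309
Step 5: Final sum = 480 + 1309 = 1789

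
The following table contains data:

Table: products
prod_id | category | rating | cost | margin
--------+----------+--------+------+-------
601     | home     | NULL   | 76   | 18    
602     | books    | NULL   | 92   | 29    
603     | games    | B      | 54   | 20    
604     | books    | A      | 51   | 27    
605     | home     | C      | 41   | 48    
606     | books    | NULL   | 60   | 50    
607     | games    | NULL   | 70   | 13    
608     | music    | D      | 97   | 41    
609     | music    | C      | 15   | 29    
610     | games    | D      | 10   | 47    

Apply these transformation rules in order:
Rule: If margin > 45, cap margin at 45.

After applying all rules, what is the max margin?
45

Step 1: Original maximum margin = 50
Step 2: Apply cap at 45
Step 3: 3 records had margin > 45 and were capped
Step 4: Maximum after transformation = 45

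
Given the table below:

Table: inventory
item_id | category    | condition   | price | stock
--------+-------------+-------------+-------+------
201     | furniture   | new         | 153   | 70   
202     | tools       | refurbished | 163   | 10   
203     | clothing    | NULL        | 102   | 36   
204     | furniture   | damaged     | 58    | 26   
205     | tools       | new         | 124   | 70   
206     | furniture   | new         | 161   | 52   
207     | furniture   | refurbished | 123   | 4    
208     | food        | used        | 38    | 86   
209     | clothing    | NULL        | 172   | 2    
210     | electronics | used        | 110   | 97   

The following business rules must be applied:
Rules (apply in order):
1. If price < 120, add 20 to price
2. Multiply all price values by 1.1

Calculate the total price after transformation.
1412.4

Step 1: Apply Rule 1 - Add 20 to records with price < 120
  - 4 records affected: 308 + (4 × 20) = 388
  - Unaffected records: 896
  - Sum after Rule 1: 1284
Step 2: Apply Rule 2 - Multiply all by 1.1
  - 1284 × 1.1 = 1412.4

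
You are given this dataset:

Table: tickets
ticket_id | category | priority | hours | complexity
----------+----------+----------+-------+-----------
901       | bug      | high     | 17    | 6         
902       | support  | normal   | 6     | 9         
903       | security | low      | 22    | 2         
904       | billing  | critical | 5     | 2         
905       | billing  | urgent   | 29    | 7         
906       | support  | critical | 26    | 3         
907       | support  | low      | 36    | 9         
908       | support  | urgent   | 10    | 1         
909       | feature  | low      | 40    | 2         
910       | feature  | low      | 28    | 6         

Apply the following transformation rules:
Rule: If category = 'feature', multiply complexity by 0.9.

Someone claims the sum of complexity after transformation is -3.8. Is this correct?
No, the correct result is 46.2.

Step 1: Calculate the correct sum after transformation
Step 2: Apply multiplier 0.9 to records where category = 'feature'
Step 3: Correct result = 46.2
Step 4: Claimed result = -3.8
Step 5: 46.2 ≠ -3.8
Conclusion: The claimed result is incorrect. The correct answer is 46.2.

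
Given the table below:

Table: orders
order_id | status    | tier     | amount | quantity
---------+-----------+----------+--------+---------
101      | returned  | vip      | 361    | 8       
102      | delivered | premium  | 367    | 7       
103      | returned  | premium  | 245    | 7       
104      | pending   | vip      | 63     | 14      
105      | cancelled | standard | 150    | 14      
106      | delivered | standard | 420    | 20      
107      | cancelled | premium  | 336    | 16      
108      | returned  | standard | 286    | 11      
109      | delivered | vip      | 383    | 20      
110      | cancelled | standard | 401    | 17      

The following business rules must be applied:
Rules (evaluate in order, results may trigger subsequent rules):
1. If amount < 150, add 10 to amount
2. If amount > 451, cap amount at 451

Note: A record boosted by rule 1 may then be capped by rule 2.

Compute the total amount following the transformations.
3022

Step 1: Apply rule 1 to records with amount < 150
  - 1 records get bonus of 10
  - Of these, 0 records then exceed 451 and get capped
Step 2: Apply rule 2 to records with amount > 451
  - 0 records (original) are capped
Step 3: Calculate final sum = 3022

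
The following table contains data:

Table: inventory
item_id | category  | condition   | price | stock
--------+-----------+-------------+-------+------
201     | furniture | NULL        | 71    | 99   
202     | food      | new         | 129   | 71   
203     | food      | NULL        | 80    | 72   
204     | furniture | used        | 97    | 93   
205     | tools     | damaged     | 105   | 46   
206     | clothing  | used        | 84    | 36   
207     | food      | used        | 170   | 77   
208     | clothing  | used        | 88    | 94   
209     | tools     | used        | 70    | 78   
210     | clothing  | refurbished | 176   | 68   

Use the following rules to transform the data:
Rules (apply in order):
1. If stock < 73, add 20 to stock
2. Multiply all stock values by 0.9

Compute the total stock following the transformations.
750.6

Step 1: Apply Rule 1 - Add 20 to records with stock < 73
  - 5 records affected: 293 + (5 × 20) = 393
  - Unaffected records: 441
  - Sum after Rule 1: 834
Step 2: Apply Rule 2 - Multiply all by 0.9
  - 834 × 0.9 = 750.6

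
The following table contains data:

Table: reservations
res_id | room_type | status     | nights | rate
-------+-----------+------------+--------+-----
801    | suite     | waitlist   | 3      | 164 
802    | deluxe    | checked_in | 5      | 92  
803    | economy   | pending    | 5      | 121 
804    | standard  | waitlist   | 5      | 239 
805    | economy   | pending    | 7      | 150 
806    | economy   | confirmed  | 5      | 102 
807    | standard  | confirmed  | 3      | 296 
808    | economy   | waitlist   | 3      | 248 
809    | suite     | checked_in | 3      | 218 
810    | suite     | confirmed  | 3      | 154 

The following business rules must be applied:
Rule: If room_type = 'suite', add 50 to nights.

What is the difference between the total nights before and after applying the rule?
150

Step 1: Original sum of nights = 42
Step 2: 3 records have room_type = 'suite'
Step 3: Each affected record changes by 50
Step 4: Total change = 3 × 50 = 150
Step 5: New sum = 42 + 150 = 192
Step 6: Difference = |192 - 42| = 150
        (Sum increased by 150)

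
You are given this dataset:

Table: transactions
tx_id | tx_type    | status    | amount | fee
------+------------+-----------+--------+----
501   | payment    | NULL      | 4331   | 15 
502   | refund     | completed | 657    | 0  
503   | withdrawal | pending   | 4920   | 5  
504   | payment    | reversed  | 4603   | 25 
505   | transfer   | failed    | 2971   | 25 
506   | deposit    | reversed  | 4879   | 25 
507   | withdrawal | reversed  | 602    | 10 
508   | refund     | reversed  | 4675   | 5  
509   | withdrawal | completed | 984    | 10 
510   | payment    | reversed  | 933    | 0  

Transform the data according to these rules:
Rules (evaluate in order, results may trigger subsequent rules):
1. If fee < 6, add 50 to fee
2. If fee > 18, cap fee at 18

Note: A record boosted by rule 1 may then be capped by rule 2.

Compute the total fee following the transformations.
161

Step 1: Apply rule 1 to records with fee < 6
  - 4 records get bonus of 50
  - Of these, 4 records then exceed 18 and get capped
Step 2: Apply rule 2 to records with fee > 18
  - 3 records (original) are capped
Step 3: Calculate final sum = 161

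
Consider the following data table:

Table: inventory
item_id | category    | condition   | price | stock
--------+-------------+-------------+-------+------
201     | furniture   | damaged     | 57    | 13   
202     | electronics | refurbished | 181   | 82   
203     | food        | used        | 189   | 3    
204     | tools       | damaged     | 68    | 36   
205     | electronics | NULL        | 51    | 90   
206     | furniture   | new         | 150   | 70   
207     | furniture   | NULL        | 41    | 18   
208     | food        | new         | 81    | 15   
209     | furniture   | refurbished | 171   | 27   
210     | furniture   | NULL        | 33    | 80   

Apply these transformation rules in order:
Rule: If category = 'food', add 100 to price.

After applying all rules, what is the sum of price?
1222

Step 1: Count records where category = 'food': 2
Step 2: Total bonus added: 2 × 100 = 200
Step 3: Original sum of price: 1022
Step 4: Final sum = 1022 + 200 = 1222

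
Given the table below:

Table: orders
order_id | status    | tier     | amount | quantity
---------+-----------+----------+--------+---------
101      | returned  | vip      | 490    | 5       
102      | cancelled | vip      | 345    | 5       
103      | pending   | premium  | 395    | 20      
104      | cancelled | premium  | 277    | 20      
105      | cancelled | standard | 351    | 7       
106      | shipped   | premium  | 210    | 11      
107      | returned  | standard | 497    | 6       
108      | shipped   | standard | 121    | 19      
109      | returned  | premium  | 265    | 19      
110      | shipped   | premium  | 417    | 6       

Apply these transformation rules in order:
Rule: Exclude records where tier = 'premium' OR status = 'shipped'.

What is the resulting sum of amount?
1683

Step 1: Find records where tier = 'premium' OR status = 'shipped'
Step 2: 6 records match, summing to 1685
Step 3: Original sum: 3368
Step 4: Remaining sum = 3368 - 1685 = 1683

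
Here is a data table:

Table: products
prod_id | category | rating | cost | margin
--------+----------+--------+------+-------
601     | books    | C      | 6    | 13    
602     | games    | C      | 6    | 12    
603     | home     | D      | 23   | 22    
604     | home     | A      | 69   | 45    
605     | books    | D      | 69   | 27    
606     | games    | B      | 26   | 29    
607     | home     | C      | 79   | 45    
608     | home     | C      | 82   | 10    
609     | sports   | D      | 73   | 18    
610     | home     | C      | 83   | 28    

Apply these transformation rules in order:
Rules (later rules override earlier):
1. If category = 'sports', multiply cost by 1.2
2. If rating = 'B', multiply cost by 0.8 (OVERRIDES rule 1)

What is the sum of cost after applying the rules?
525.4

Step 1: Rule 2 takes priority for records with rating = 'B'
  - 1 records: 26 × 0.8 = 20.8
Step 2: Rule 1 applies to remaining records with category = 'sports'
  - 1 records: 73 × 1.2 = 87.6
Step 3: Other records unchanged: 417
Step 4: Final sum = 20.8 + 87.6 + 417 = 525.4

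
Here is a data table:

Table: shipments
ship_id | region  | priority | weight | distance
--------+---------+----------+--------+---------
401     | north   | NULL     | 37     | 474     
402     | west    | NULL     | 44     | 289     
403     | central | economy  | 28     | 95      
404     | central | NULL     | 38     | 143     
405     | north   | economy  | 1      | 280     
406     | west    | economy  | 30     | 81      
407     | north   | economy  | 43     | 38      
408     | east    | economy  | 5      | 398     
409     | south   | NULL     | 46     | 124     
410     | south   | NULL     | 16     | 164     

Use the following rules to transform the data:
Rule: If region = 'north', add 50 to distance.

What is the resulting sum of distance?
2236

Step 1: Count records where region = 'north': 3
Step 2: Total bonus added: 3 × 50 = 150
Step 3: Original sum of distance: 2086
Step 4: Final sum = 2086 + 150 = 2236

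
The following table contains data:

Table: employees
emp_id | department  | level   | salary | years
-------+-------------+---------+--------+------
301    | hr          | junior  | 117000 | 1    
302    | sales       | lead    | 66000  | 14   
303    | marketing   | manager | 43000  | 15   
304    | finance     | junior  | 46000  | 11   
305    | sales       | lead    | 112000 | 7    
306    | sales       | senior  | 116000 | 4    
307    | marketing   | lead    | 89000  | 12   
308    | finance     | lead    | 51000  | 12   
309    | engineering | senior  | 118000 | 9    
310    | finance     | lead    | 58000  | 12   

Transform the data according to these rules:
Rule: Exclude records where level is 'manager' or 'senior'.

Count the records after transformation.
7

Step 1: Count records to exclude
  - 1 (manager) + 2 (senior) = 3 records
Step 2: Total records: 10
Step 3: Remaining = 10 - 3 = 7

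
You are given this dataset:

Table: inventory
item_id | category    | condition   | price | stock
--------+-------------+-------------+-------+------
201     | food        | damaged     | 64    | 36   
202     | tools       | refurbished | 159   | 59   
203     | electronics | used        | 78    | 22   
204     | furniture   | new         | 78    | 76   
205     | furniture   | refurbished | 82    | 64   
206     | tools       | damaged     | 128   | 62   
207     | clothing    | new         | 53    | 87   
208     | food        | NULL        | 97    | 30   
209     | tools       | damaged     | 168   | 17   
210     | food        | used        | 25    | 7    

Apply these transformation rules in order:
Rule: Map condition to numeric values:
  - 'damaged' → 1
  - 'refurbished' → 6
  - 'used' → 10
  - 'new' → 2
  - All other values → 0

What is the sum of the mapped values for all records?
39

Step 1: Apply mapping to each record
Step 2: Count by status:
  'damaged': 3 records × 1 = 3
  'refurbished': 2 records × 6 = 12
  'used': 2 records × 10 = 20
  'new': 2 records × 2 = 4
Step 3: Sum all mapped values = 39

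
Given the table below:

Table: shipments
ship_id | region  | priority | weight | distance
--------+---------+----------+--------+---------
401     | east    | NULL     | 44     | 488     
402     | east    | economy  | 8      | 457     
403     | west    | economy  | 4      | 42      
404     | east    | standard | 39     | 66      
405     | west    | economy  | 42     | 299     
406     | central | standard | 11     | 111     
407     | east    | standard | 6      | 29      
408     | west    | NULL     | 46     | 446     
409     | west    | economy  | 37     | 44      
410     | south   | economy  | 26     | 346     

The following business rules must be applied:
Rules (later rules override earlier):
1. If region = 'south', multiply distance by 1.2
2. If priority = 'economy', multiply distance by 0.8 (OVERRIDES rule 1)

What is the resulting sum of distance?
2090.4

Step 1: Rule 2 takes priority for records with priority = 'economy'
  - 5 records: 1188 × 0.8 = 950.4
Step 2: Rule 1 applies to remaining records with region = 'south'
  - 0 records: 0 × 1.2 = 0.0
Step 3: Other records unchanged: 1140
Step 4: Final sum = 950.4 + 0.0 + 1140 = 2090.4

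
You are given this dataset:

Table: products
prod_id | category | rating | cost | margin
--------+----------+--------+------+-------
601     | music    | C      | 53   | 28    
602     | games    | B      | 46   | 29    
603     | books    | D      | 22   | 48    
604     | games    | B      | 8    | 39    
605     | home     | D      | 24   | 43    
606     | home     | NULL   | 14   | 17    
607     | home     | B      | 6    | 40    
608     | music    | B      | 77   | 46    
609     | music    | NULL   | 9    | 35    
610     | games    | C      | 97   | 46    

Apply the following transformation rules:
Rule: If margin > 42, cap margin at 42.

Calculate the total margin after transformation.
356

Step 1: 4 records have margin > 42
Step 2: These records originally summed to 183
Step 3: After capping: 4 × 42 = 168
Step 4: Unaffected records sum: 188
Step 5: Final sum = 168 + 188 = 356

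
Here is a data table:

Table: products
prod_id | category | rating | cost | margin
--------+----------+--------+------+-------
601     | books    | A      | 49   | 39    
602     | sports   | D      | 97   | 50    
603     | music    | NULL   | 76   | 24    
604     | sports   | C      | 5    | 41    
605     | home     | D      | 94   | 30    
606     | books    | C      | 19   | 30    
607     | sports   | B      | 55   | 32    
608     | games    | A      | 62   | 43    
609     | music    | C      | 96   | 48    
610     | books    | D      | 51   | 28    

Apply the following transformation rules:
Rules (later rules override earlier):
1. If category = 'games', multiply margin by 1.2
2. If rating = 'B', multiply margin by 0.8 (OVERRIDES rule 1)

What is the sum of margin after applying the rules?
367.2

Step 1: Rule 2 takes priority for records with rating = 'B'
  - 1 records: 32 × 0.8 = 25.6
Step 2: Rule 1 applies to remaining records with category = 'games'
  - 1 records: 43 × 1.2 = 51.6
Step 3: Other records unchanged: 290
Step 4: Final sum = 25.6 + 51.6 + 290 = 367.2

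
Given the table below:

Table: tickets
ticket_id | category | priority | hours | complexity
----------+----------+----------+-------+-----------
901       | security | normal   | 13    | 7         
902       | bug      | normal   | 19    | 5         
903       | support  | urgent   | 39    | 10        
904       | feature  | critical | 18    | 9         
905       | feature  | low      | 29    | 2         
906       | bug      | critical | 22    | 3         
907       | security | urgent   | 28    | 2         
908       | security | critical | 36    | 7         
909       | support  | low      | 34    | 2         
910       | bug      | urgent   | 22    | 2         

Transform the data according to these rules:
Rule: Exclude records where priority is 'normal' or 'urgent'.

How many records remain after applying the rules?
5

Step 1: Count records to exclude
  - 2 (normal) + 3 (urgent) = 5 records
Step 2: Total records: 10
Step 3: Remaining = 10 - 5 = 5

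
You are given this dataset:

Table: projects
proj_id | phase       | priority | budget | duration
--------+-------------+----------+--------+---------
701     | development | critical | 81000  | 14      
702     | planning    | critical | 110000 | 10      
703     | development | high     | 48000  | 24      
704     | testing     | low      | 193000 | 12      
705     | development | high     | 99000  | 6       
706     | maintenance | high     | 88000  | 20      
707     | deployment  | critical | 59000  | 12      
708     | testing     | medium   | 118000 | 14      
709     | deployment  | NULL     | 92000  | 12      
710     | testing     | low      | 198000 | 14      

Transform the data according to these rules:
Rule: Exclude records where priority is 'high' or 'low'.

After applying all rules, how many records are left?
5

Step 1: Count records to exclude
  - 3 (high) + 2 (low) = 5 records
Step 2: Total records: 10
Step 3: Remaining = 10 - 5 = 5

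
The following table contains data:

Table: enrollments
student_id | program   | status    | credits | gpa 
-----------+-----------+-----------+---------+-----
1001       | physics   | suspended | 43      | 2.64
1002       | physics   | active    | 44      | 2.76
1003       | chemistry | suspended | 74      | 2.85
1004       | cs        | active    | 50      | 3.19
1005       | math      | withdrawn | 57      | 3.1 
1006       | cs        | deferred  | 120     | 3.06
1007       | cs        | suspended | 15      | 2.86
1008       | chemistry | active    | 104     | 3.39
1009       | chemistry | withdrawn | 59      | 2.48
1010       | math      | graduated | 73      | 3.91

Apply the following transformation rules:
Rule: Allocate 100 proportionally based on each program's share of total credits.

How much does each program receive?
chemistry: 37.09, cs: 28.95, math: 20.34, physics: 13.62

Step 1: Calculate total credits = 639
Step 2: Calculate each program's proportion:
  chemistry: 237/639 = 37.09% → 37.09
  cs: 185/639 = 28.95% → 28.95
  math: 130/639 = 20.34% → 20.34
  physics: 87/639 = 13.62% → 13.62
Step 3: Verify: sum of allocations ≈ 100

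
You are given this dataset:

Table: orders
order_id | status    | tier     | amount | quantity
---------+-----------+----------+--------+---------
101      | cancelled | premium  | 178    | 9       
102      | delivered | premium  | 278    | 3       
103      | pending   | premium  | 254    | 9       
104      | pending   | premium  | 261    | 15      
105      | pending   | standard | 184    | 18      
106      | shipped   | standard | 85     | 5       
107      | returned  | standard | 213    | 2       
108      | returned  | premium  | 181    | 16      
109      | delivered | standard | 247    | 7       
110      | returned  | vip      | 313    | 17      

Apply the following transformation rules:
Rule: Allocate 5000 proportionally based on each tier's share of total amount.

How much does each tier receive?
premium: 2625.34, standard: 1661.35, vip: 713.31

Step 1: Calculate total amount = 2194
Step 2: Calculate each tier's proportion:
  premium: 1152/2194 = 52.51% → 2625.34
  standard: 729/2194 = 33.23% → 1661.35
  vip: 313/2194 = 14.27% → 713.31
Step 3: Verify: sum of allocations ≈ 5000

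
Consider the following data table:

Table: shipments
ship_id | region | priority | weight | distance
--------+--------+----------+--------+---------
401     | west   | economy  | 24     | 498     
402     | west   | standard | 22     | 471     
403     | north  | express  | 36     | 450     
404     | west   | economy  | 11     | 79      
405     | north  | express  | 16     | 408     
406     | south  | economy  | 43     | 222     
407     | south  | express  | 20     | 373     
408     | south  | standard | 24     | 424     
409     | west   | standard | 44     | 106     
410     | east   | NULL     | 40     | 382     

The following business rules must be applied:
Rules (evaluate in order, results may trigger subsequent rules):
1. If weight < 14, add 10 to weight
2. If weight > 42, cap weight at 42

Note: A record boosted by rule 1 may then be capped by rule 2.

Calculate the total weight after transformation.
287

Step 1: Apply rule 1 to records with weight < 14
  - 1 records get bonus of 10
  - Of these, 0 records then exceed 42 and get capped
Step 2: Apply rule 2 to records with weight > 42
  - 2 records (original) are capped
Step 3: Calculate final sum = 287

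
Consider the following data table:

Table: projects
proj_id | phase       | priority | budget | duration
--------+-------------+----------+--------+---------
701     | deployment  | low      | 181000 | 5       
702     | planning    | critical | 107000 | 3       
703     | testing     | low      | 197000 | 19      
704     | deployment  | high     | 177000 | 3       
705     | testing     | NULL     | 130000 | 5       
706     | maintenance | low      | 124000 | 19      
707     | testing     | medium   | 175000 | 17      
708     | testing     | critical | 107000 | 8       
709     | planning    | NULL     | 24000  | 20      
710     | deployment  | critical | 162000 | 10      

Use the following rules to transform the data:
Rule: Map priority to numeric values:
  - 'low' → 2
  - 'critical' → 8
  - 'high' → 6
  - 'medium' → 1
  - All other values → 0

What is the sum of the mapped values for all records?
37

Step 1: Apply mapping to each record
Step 2: Count by status:
  'low': 3 records × 2 = 6
  'critical': 3 records × 8 = 24
  'high': 1 records × 6 = 6
  'medium': 1 records × 1 = 1
Step 3: Sum all mapped values = 37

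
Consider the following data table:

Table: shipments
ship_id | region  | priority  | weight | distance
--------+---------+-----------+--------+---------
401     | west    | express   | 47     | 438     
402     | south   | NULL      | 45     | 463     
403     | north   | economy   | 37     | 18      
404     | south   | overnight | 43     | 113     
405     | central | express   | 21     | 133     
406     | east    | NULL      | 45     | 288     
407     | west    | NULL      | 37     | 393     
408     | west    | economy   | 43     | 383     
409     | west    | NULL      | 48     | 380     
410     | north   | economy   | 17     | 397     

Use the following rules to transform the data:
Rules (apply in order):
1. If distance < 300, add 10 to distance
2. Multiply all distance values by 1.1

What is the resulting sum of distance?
3350.6

Step 1: Apply Rule 1 - Add 10 to records with distance < 300
  - 4 records affected: 552 + (4 × 10) = 592
  - Unaffected records: 2454
  - Sum after Rule 1: 3046
Step 2: Apply Rule 2 - Multiply all by 1.1
  - 3046 × 1.1 = 3350.6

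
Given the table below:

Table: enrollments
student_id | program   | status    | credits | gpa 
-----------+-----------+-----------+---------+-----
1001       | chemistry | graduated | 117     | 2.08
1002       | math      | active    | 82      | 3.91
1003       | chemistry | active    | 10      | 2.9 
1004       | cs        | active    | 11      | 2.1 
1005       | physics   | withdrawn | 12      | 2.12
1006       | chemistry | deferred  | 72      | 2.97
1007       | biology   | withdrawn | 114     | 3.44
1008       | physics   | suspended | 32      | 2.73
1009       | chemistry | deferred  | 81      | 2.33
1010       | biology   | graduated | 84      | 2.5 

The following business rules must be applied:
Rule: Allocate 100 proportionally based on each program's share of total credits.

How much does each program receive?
biology: 32.2, chemistry: 45.53, cs: 1.79, math: 13.33, physics: 7.15

Step 1: Calculate total credits = 615
Step 2: Calculate each program's proportion:
  biology: 198/615 = 32.20% → 32.2
  chemistry: 280/615 = 45.53% → 45.53
  cs: 11/615 = 1.79% → 1.79
  math: 82/615 = 13.33% → 13.33
  physics: 44/615 = 7.15% → 7.15
Step 3: Verify: sum of allocations ≈ 100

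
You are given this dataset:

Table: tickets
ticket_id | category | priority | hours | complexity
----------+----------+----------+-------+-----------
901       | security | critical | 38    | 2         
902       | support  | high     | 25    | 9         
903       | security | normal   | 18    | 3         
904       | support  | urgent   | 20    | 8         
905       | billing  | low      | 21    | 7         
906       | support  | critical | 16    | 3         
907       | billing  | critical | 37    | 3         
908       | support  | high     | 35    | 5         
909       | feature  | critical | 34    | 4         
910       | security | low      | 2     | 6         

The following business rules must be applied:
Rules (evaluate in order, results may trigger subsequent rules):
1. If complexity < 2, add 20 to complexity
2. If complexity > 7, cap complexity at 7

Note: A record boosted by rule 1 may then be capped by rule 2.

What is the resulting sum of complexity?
47

Step 1: Apply rule 1 to records with complexity < 2
  - 0 records get bonus of 20
  - Of these, 0 records then exceed 7 and get capped
Step 2: Apply rule 2 to records with complexity > 7
  - 2 records (original) are capped
Step 3: Calculate final sum = 47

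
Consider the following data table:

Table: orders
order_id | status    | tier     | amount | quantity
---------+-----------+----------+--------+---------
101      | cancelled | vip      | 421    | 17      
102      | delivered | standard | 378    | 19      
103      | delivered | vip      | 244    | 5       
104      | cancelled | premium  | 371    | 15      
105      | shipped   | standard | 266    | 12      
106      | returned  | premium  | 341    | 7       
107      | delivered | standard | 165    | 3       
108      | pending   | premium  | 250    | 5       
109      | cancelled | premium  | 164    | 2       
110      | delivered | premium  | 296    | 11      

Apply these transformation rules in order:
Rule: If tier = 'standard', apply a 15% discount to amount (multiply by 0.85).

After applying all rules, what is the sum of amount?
2774.65

Step 1: Records with tier = 'standard' have total amount = 809
Step 2: Apply multiplier: 809 × 0.85 = 687.65
Step 3: Other records total: 2087
Step 4: Final sum = 687.65 + 2087 = 2774.65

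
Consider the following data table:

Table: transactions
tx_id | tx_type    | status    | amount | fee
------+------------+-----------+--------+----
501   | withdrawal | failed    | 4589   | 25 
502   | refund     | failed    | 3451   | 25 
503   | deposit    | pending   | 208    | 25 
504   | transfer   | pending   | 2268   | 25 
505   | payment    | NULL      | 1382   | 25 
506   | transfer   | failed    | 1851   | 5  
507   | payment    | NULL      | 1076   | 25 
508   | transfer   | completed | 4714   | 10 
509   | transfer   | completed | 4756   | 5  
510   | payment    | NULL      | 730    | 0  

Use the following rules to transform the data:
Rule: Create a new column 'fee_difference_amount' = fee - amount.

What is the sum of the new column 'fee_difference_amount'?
-24855

Step 1: For each record, compute fee - amount
Example calculations:
  25 - 4589 = -4564
  25 - 3451 = -3426
  25 - 208 = -183
  ...
Step 2: Sum all derived values
Step 3: Total = -24855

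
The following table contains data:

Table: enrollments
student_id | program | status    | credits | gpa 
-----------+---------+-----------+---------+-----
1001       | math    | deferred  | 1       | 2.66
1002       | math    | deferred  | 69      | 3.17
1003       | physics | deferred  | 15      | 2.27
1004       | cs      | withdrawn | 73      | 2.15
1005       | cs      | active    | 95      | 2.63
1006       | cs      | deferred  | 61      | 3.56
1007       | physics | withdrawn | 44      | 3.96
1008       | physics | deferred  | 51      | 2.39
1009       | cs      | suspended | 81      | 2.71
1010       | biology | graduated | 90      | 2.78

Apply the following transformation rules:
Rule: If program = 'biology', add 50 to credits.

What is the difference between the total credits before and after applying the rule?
50

Step 1: Original sum of credits = 580
Step 2: 1 records have program = 'biology'
Step 3: Each affected record changes by 50
Step 4: Total change = 1 × 50 = 50
Step 5: New sum = 580 + 50 = 630
Step 6: Difference = |630 - 580| = 50
        (Sum increased by 50)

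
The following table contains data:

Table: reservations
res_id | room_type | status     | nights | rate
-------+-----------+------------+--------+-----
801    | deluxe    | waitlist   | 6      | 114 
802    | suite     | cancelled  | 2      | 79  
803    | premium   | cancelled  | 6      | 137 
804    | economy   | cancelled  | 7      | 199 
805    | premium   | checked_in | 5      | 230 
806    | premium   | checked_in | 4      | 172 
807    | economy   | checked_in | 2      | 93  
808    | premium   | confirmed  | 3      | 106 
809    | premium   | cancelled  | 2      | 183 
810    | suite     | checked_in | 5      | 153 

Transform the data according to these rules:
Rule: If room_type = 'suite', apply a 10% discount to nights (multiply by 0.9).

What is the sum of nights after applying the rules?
41.3

Step 1: Records with room_type = 'suite' have total nights = 7
Step 2: Apply multiplier: 7 × 0.9 = 6.3
Step 3: Other records total: 35
Step 4: Final sum = 6.3 + 35 = 41.3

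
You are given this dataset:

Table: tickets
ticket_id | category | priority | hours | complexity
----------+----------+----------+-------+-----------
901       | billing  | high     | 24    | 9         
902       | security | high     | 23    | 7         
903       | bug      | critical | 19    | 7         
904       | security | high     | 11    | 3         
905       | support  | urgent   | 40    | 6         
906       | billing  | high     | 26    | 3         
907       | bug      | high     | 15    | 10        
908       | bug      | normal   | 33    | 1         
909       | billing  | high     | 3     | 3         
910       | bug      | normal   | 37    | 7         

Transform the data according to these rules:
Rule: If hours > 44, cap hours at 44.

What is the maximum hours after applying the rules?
40

Step 1: Original maximum hours = 40
Step 2: Check cap of 44 against maximum
Step 3: No records exceed the cap (max 40 <= cap 44), so no capping applies
Step 4: Maximum after transformation = 40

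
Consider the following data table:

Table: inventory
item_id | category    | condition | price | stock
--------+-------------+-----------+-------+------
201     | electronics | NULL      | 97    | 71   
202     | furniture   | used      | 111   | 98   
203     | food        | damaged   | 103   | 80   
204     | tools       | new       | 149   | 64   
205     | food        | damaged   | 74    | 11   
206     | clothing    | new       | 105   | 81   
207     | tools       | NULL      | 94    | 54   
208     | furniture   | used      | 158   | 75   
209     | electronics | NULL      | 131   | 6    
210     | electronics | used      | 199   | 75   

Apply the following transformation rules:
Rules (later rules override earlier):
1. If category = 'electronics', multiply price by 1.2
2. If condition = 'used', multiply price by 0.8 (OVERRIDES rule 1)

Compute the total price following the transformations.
1173.0

Step 1: Rule 2 takes priority for records with condition = 'used'
  - 3 records: 468 × 0.8 = 374.4
Step 2: Rule 1 applies to remaining records with category = 'electronics'
  - 2 records: 228 × 1.2 = 273.6
Step 3: Other records unchanged: 525
Step 4: Final sum = 374.4 + 273.6 + 525 = 1173.0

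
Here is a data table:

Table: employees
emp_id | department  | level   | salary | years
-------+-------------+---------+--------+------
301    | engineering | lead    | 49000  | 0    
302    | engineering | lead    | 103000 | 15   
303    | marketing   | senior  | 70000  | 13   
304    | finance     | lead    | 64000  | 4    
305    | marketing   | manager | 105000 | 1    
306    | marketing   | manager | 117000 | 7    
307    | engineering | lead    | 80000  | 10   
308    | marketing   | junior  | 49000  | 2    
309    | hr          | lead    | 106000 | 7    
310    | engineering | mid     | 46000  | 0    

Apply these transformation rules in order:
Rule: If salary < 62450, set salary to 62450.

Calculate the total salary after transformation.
832350

Step 1: 3 records have salary < 62450
Step 2: These records originally summed to 144000
Step 3: After setting to minimum: 3 × 62450 = 187350
Step 4: Unaffected records sum: 645000
Step 5: Final sum = 187350 + 645000 = 832350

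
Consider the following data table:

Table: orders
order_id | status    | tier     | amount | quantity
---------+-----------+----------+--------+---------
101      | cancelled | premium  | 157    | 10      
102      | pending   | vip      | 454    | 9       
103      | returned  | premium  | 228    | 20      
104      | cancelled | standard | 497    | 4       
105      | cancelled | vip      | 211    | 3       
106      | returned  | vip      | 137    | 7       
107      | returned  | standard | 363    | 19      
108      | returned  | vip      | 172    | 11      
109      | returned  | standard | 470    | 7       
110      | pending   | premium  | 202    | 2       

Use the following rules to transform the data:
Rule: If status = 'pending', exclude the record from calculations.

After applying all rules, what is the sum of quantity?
81

Step 1: Identify records where status = 'pending'
Step 2: The excluded records sum to 11
Step 3: Original total quantity = 92
Step 4: Remaining total = 92 - 11 = 81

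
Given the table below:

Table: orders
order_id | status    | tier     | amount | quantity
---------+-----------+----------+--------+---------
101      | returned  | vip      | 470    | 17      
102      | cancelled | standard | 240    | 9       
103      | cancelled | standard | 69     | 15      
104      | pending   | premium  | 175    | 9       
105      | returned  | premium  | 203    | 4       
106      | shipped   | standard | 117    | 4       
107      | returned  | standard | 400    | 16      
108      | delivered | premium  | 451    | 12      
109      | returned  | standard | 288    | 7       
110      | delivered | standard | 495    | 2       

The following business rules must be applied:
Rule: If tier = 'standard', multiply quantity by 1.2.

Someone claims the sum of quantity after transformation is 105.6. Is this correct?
Yes, the result is correct.

Step 1: Calculate the correct sum after transformation
Step 2: Apply multiplier 1.2 to records where tier = 'standard'
Step 3: Correct result = 105.6
Step 4: Claimed result = 105.6
Step 5: 105.6 = 105.6 ✓
Conclusion: The claimed result is correct.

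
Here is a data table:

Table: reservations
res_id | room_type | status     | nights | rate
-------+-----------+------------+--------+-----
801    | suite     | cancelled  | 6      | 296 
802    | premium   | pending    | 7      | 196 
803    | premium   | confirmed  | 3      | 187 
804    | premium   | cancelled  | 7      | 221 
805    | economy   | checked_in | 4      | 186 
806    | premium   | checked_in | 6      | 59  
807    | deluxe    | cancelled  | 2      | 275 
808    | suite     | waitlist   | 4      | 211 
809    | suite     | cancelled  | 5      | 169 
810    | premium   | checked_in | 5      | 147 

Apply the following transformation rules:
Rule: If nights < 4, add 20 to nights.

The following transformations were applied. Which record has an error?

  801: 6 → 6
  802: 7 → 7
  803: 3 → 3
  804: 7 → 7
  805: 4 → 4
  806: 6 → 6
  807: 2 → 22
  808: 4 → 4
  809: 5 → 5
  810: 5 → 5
Record 803 has an error. The correct transformed value should be 23, not 3.

Step 1: Check each record against the rule
Step 2: Record 803 has nights = 3
Step 3: Since 3 < 4, the bonus should have been applied
Step 4: Correct value = 23, but claimed value = 3
Conclusion: Record 803 has the error.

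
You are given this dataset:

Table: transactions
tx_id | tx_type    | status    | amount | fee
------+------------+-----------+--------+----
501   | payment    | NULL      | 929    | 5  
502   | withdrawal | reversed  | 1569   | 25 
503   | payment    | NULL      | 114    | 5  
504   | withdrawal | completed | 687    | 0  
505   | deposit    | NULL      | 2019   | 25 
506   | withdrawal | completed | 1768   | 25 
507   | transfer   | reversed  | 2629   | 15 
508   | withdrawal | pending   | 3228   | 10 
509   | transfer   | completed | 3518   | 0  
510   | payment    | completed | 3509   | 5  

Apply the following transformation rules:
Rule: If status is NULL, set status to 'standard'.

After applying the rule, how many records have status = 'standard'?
3

Step 1: Count records where status IS NULL
Step 2: Found 3 records with NULL status
Step 3: These records will have status set to 'standard'
Step 4: Records already having status = 'standard': 0
Step 5: Answer: 3 + 0 = 3 records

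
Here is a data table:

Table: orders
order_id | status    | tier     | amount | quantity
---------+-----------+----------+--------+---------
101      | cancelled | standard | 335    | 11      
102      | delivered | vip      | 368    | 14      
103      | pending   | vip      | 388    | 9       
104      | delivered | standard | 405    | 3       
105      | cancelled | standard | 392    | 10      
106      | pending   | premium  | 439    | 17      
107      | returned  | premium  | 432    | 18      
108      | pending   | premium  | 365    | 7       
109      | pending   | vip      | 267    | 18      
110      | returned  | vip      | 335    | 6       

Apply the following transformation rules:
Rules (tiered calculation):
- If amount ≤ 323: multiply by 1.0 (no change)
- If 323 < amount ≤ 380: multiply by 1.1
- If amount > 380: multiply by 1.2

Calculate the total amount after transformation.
4277.5

Step 1: Tier 1 (amount ≤ 323): 1 records, sum = 267 × 1.0 = 267.0
Step 2: Tier 2 (323 < amount ≤ 380): 4 records, sum = 1403 × 1.1 = 1543.3
Step 3: Tier 3 (amount > 380): 5 records, sum = 2056 × 1.2 = 2467.2
Step 4: Final sum = 267.0 + 1543.3 + 2467.2 = 4277.5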